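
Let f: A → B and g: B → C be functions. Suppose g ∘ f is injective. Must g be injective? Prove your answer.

not injective

No. Take A = {1, 2, 3}, B = {1, 2, 3, 4}, C = {1, 2, 3, 4}, f(a) = a for each a ∈ A, and g(b) = 3 if b ∈ {3, 4} else g(b) = b.
Then g ∘ f = f is injective (A ⊂ B and f is the inclusion), but g(3) = g(4) = 3 with 3 ≠ 4, so g is not injective.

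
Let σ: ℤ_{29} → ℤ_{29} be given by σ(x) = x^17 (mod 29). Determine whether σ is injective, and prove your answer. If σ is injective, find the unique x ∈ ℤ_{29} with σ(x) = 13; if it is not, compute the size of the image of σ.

Since 29 is prime, the nonzero elements of ℤ_{29} form a cyclic group of order 28.
As gcd(17, 28) = 1, raising to the 17th power is a bijection on this group: if a^17 ≡ b^17 then (ab^{−1})^17 = 1, and the only element of order dividing gcd(17, 28) = 1 is 1, so a = b.
With σ(0) = 0 this makes σ injective on all of ℤ_{29}, hence bijective (finite equal-size domain and codomain). In particular σ is injective.
Since σ is injective, we find the preimage of 13. The inverse of x ↦ x^17 on (ℤ_{29})^× is x ↦ x^5, because 17·5 = 85 = 3·28 + 1 ≡ 1 (mod 28) and x^{28} = 1 for x ≠ 0 (Fermat). So σ⁻¹(13) = 13^5 mod 29.
Repeated squaring mod 29: 13^1 ≡ 13, 13^2 ≡ 13² = 169 ≡ 24, 13^4 ≡ 24² = 576 ≡ 25. Since 5 = 4 + 1, 13^5 ≡ 25·13: 25·13 = 325 ≡ 6. So 13^5 ≡ 6 (mod 29).
Hence σ⁻¹(13) = 6.

6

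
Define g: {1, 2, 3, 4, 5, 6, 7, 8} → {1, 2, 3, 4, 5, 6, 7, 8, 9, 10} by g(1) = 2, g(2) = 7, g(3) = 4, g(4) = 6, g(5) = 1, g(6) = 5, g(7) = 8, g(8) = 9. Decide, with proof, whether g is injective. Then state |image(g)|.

The values g(1), …, g(8) are 2, 7, 4, 6, 1, 5, 8, 9 — all distinct.
So g(s) = g(t) only when s = t, and g is injective.
The image of g is {1, 2, 4, 5, 6, 7, 8, 9}, which has 8 elements.

8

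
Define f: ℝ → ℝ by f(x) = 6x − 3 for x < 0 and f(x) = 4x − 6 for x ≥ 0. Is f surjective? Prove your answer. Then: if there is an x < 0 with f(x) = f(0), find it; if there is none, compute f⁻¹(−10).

Both pieces are strictly increasing (slopes 6 and 4), so each is injective on its own interval.
The left piece maps (−∞, 0) onto (−∞, −3); the right piece maps [0, ∞) onto [−6, ∞).
The union (−∞, −3) ∪ [−6, ∞) covers ℝ, so f is surjective.
For the follow-up: the images overlap, so an x < 0 with f(x) = f(0) exists. f(0) = −6; solving 6x − 3 = −6 for x < 0 gives x = (−6 + 3)/6 = −1/2.

-1/2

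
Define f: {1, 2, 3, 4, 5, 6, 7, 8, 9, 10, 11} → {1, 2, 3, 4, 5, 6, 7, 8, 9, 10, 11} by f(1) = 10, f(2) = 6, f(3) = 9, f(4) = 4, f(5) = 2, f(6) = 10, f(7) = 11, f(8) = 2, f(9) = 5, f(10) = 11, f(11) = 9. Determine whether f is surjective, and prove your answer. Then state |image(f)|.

7

No element maps to 1, so f is not surjective.
The image of f is {2, 4, 5, 6, 9, 10, 11}, which has 7 elements.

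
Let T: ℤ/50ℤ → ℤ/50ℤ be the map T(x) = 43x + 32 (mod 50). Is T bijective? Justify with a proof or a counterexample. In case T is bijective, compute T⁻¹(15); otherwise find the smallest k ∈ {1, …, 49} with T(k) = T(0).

31

Recall that injectivity means: for all s, t in the domain, T(s) = T(t) implies s = t.
Suppose T(s) = T(t) in ℤ/50ℤ. Then 43s + 32 ≡ 43t + 32 (mod 50), hence 43(s − t) ≡ 0 (mod 50).
Since gcd(43, 50) = 1, 43 is invertible modulo 50, therefore s − t ≡ 0 (mod 50), i.e. s = t.
We now compute 43⁻¹ mod 50 explicitly. Euclid's algorithm: 50 = 1·43 + 7, 43 = 6·7 + 1; back-substituting gives 1 = 7·43 − 6·50, so 43⁻¹ ≡ 7 (mod 50).
Then y ↦ 7(y − 32) is a two-sided inverse to T, so every y ∈ ℤ/50ℤ has a preimage.
Thus T is bijective.
Since T is bijective, we compute T⁻¹(15): solve 43x + 32 ≡ 15 (mod 50), i.e. 43x ≡ 33 (mod 50).
Multiplying by 43⁻¹ = 7 gives x ≡ 7·33 = 231 = 4·50 + 31 ≡ 31 (mod 50).
Check: T(31) = 43·31 + 32 = 1365 = 27·50 + 15 ≡ 15 (mod 50).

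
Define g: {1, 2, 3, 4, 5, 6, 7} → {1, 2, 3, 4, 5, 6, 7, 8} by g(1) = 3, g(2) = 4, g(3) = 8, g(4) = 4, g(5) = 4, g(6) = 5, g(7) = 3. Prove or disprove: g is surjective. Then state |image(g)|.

4

No element maps to 1, so g is not surjective.
The image of g is {3, 4, 5, 8}, which has 4 elements.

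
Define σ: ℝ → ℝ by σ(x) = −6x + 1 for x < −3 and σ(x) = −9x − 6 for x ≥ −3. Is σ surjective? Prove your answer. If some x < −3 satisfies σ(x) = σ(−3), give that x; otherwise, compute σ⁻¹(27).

Both pieces are strictly decreasing (slopes −6 and −9), so each is injective on its own interval.
The left piece maps (−∞, −3) onto (19, ∞); the right piece maps [−3, ∞) onto (−∞, 21].
The union (19, ∞) ∪ (−∞, 21] covers ℝ, so σ is surjective.
For the follow-up: the images overlap, so an x < −3 with σ(x) = σ(−3) exists. σ(−3) = 21; solving −6x + 1 = 21 for x < −3 gives x = (21 − 1)/(−6) = −10/3.

-10/3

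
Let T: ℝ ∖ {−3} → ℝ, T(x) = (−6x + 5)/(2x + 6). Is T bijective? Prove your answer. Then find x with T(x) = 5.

If T(x) = −3, cross-multiplying gives 2(−6x + 5) = −6(2x + 6), which simplifies to 10 = −36 — false.  So −3 has no preimage and T is not surjective.
Therefore T is not bijective.
Solving T(x) = 5: cross-multiplying gives −6x + 5 = 5(2x + 6), which rearranges to −16x = 25, so x = −25/16.

-25/16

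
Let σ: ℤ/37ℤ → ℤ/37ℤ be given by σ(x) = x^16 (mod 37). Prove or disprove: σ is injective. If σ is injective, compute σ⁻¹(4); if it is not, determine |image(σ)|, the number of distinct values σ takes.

10

σ(1) = 1^16 = 1.
σ(6): Repeated squaring mod 37: 6^1 ≡ 6, 6^2 ≡ 6² = 36, 6^4 ≡ 36² = 1296 ≡ 1, 6^8 ≡ 1² = 1, 6^16 ≡ 1² = 1. So 6^16 ≡ 1 (mod 37).
So σ(1) = σ(6) = 1 while 1 ≠ 6, so σ is not injective.
Since σ is not injective, we determine |image(σ)|. Computing x^16 mod 37 for each x (by repeated squaring, reducing mod 37 at every step), the values σ(0), σ(1), …, σ(36) are: 0, 1, 9, 33, 7, 34, 1, 34, 26, 16, 10, 26, 9, 7, 10, 12, 12, 16, 33, 33, 16, 12, 12, 10, 7, 9, 26, 10, 16, 26, 34, 1, 34, 7, 33, 9, 1.
The distinct values are {0, 1, 7, 9, 10, 12, 16, 26, 33, 34}; there are 10 of them.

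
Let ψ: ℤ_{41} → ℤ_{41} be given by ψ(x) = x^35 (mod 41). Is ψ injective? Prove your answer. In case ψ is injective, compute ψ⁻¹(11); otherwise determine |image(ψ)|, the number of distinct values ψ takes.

9

ψ(3): Repeated squaring mod 41: 3^1 ≡ 3, 3^2 ≡ 3² = 9, 3^4 ≡ 9² = 81 ≡ 40, 3^8 ≡ 40² = 1600 ≡ 1, 3^16 ≡ 1² = 1, 3^32 ≡ 1² = 1. Since 35 = 32 + 2 + 1, 3^35 ≡ 1·9·3: 1·9 = 9, then 9·3 = 27. So 3^35 ≡ 27 (mod 41).
ψ(7): Repeated squaring mod 41: 7^1 ≡ 7, 7^2 ≡ 7² = 49 ≡ 8, 7^4 ≡ 8² = 64 ≡ 23, 7^8 ≡ 23² = 529 ≡ 37, 7^16 ≡ 37² = 1369 ≡ 16, 7^32 ≡ 16² = 256 ≡ 10. Since 35 = 32 + 2 + 1, 7^35 ≡ 10·8·7: 10·8 = 80 ≡ 39, then 39·7 = 273 ≡ 27. So 7^35 ≡ 27 (mod 41).
So ψ(3) = ψ(7) = 27 while 3 ≠ 7, therefore ψ is not injective.
Since ψ is not injective, we determine |image(ψ)|. Computing x^35 mod 41 for each x (by repeated squaring, reducing mod 41 at every step), the values ψ(0), ψ(1), …, ψ(40) are: 0, 1, 9, 27, 40, 32, 38, 27, 32, 32, 1, 14, 14, 27, 38, 3, 1, 38, 1, 38, 9, 32, 3, 40, 3, 40, 38, 3, 14, 27, 27, 40, 9, 9, 14, 3, 9, 1, 14, 32, 40.
The distinct values are {0, 1, 3, 9, 14, 27, 32, 38, 40}; there are 9 of them.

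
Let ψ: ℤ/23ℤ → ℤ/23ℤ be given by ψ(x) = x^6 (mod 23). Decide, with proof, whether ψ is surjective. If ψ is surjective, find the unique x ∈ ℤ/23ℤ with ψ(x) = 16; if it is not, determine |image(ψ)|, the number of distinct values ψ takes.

ψ(11): Repeated squaring mod 23: 11^1 ≡ 11, 11^2 ≡ 11² = 121 ≡ 6, 11^4 ≡ 6² = 36 ≡ 13. Since 6 = 4 + 2, 11^6 ≡ 13·6: 13·6 = 78 ≡ 9. So 11^6 ≡ 9 (mod 23).
ψ(12): Repeated squaring mod 23: 12^1 ≡ 12, 12^2 ≡ 12² = 144 ≡ 6, 12^4 ≡ 6² = 36 ≡ 13. Since 6 = 4 + 2, 12^6 ≡ 13·6: 13·6 = 78 ≡ 9. So 12^6 ≡ 9 (mod 23).
So ψ(11) = ψ(12) = 9 while 11 ≠ 12, so ψ is not injective.
A non-injective map from the 23-element set ℤ/23ℤ to itself takes at most 22 distinct values, so it cannot be surjective. Therefore ψ is not surjective.
Since ψ is not surjective, we determine |image(ψ)|. Computing x^6 mod 23 for each x (by repeated squaring, reducing mod 23 at every step), the values ψ(0), ψ(1), …, ψ(22) are: 0, 1, 18, 16, 2, 8, 12, 4, 13, 3, 6, 9, 9, 6, 3, 13, 4, 12, 8, 2, 16, 18, 1.
The distinct values are {0, 1, 2, 3, 4, 6, 8, 9, 12, 13, 16, 18}; there are 12 of them.

12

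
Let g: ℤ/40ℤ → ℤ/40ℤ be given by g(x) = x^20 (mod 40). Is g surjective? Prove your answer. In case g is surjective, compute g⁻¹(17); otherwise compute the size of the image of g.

4

g(1) = 1^20 = 1.
g(3): Repeated squaring mod 40: 3^1 ≡ 3, 3^2 ≡ 3² = 9, 3^4 ≡ 9² = 81 ≡ 1, 3^8 ≡ 1² = 1, 3^16 ≡ 1² = 1. Since 20 = 16 + 4, 3^20 ≡ 1·1: 1·1 = 1. So 3^20 ≡ 1 (mod 40).
So g(1) = g(3) = 1 while 1 ≠ 3, hence g is not injective.
A non-injective map from the 40-element set ℤ/40ℤ to itself takes at most 39 distinct values, so it cannot be surjective. Hence g is not surjective.
Since g is not surjective, we determine |image(g)|. Computing x^20 mod 40 for each x (by repeated squaring, reducing mod 40 at every step), the values g(0), g(1), …, g(39) are: 0, 1, 16, 1, 16, 25, 16, 1, 16, 1, 0, 1, 16, 1, 16, 25, 16, 1, 16, 1, 0, 1, 16, 1, 16, 25, 16, 1, 16, 1, 0, 1, 16, 1, 16, 25, 16, 1, 16, 1.
The distinct values are {0, 1, 16, 25}; there are 4 of them.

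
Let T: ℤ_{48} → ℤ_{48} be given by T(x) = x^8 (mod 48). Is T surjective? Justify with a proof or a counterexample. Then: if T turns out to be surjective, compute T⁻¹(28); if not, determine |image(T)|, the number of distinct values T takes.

4

T(2): Repeated squaring mod 48: 2^1 ≡ 2, 2^2 ≡ 2² = 4, 2^4 ≡ 4² = 16, 2^8 ≡ 16² = 256 ≡ 16. So 2^8 ≡ 16 (mod 48).
T(4): Repeated squaring mod 48: 4^1 ≡ 4, 4^2 ≡ 4² = 16, 4^4 ≡ 16² = 256 ≡ 16, 4^8 ≡ 16² = 256 ≡ 16. So 4^8 ≡ 16 (mod 48).
So T(2) = T(4) = 16 while 2 ≠ 4, hence T is not injective.
A non-injective map from the 48-element set ℤ_{48} to itself takes at most 47 distinct values, so it cannot be surjective. Hence T is not surjective.
Since T is not surjective, we determine |image(T)|. Computing x^8 mod 48 for each x (by repeated squaring, reducing mod 48 at every step), the values T(0), T(1), …, T(47) are: 0, 1, 16, 33, 16, 1, 0, 1, 16, 33, 16, 1, 0, 1, 16, 33, 16, 1, 0, 1, 16, 33, 16, 1, 0, 1, 16, 33, 16, 1, 0, 1, 16, 33, 16, 1, 0, 1, 16, 33, 16, 1, 0, 1, 16, 33, 16, 1.
The distinct values are {0, 1, 16, 33}; there are 4 of them.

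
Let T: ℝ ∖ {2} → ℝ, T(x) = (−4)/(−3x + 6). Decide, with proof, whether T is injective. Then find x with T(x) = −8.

Suppose T(u) = T(v). Cross-multiplying: (−4)(−3v + 6) = (−4)(−3u + 6).
Expanding both sides and cancelling the symmetric terms leaves −12·(u − v) = 0. Since −12 ≠ 0, u = v. Thus T is injective.
Solving T(x) = −8: cross-multiplying gives −4 = −8(−3x + 6), which rearranges to −24x = −44, so x = 11/6.

11/6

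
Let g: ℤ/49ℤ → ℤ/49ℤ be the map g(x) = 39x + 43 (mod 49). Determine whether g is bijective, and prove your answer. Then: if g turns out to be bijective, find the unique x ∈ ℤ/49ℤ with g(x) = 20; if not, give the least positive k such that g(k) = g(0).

17

Recall that g is injective if g(a) = g(b) implies a = b.
Suppose g(a) = g(b) in ℤ/49ℤ. Then 39a + 43 ≡ 39b + 43 (mod 49), hence 39(a − b) ≡ 0 (mod 49).
Since gcd(39, 49) = 1, 39 is invertible modulo 49, hence a − b ≡ 0 (mod 49), i.e. a = b.
We now compute 39⁻¹ mod 49 explicitly. Euclid's algorithm: 49 = 1·39 + 10, 39 = 3·10 + 9, 10 = 1·9 + 1; back-substituting gives 1 = 44·39 − 35·49, so 39⁻¹ ≡ 44 (mod 49).
Then y ↦ 44(y − 43) is a two-sided inverse to g, so every y ∈ ℤ/49ℤ has a preimage.
Hence g is bijective.
Since g is bijective, we find g⁻¹(20): we need 39x ≡ 20 − 43 ≡ 26 (mod 49). Using 39⁻¹ = 44: x ≡ 44·26 = 1144 = 23·49 + 17, so x = 17.
Check: g(17) = 39·17 + 43 = 706 = 14·49 + 20 ≡ 20 (mod 49).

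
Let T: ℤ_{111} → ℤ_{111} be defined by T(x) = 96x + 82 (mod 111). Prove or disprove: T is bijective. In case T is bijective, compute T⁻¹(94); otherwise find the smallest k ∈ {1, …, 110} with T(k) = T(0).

37

We have gcd(96, 111) = 3 > 1. Taking s = 0 and t = 37: T(0) = 82 and T(37) = 96·37 + 82 = 3634 ≡ 82 (mod 111).
So T(0) = T(37) while 0 ≠ 37, therefore T is not injective, hence not bijective.
Since T is not bijective, we find the least positive k with T(k) = T(0): this means 96k ≡ 0 (mod 111), i.e. 111 ∣ 96k. Since gcd(96, 111) = 3, dividing through by 3 this holds exactly when 37 ∣ 32k, and as gcd(32, 37) = 1, exactly when 37 ∣ k.
The smallest positive such k is 37.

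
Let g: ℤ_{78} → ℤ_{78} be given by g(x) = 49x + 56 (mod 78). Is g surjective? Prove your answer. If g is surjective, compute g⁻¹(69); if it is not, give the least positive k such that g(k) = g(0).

By definition, surjectivity means every element of the codomain has a preimage under g.
Since gcd(49, 78) = 1, 49 is invertible modulo 78. Euclid's algorithm: 78 = 1·49 + 29, 49 = 1·29 + 20, 29 = 1·20 + 9, 20 = 2·9 + 2, 9 = 4·2 + 1; back-substituting gives 1 = 43·49 − 27·78, so 49⁻¹ ≡ 43 (mod 78).
Then y ↦ 43(y − 56) is a two-sided inverse to g, so every y ∈ ℤ_{78} has a preimage.
So g is surjective.
Since g is surjective, we find g⁻¹(69): we need 49x ≡ 69 − 56 ≡ 13 (mod 78). Using 49⁻¹ = 43: x ≡ 43·13 = 559 = 7·78 + 13, so x = 13.
Check: g(13) = 49·13 + 56 = 693 = 8·78 + 69 ≡ 69 (mod 78).

13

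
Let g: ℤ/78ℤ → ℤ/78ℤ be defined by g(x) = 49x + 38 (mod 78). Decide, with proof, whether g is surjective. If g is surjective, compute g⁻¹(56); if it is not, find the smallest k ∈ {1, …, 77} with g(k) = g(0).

72

Recall: surjectivity means every element of the codomain has a preimage under g.
Since gcd(49, 78) = 1, 49 is invertible modulo 78. Euclid's algorithm: 78 = 1·49 + 29, 49 = 1·29 + 20, 29 = 1·20 + 9, 20 = 2·9 + 2, 9 = 4·2 + 1; back-substituting gives 1 = 43·49 − 27·78, so 49⁻¹ ≡ 43 (mod 78).
Then y ↦ 43(y − 38) is a two-sided inverse to g, so every y ∈ ℤ/78ℤ has a preimage.
Therefore g is surjective.
Since g is surjective, we find g⁻¹(56): we need 49x ≡ 56 − 38 ≡ 18 (mod 78). Using 49⁻¹ = 43: x ≡ 43·18 = 774 = 9·78 + 72, so x = 72.
Check: g(72) = 49·72 + 38 = 3566 = 45·78 + 56 ≡ 56 (mod 78).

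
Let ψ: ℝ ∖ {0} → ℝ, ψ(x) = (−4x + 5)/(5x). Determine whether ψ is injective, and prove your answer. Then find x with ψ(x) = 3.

Suppose ψ(a) = ψ(b). Cross-multiplying: (−4a + 5)(5b) = (−4b + 5)(5a).
Expanding both sides and cancelling the symmetric terms leaves −25·(a − b) = 0. Since −25 ≠ 0, a = b. Therefore ψ is injective.
Solving ψ(x) = 3: cross-multiplying gives −4x + 5 = 3(5x), which rearranges to −19x = −5, so x = 5/19.

5/19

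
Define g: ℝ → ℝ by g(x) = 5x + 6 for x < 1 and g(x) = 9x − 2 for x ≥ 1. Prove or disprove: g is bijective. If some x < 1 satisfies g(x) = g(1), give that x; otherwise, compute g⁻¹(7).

Both pieces are strictly increasing (slopes 5 and 9), so each is injective on its own interval.
The left piece maps (−∞, 1) onto (−∞, 11); the right piece maps [1, ∞) onto [7, ∞).
These images overlap. In particular g(1) = 7 (right piece), and solving 5x + 6 = 7 on the left piece gives x = 1/5 < 1.
So g(1/5) = g(1) with 1/5 ≠ 1, and g is not injective, hence not bijective. This x = 1/5 is the requested value below 1.

1/5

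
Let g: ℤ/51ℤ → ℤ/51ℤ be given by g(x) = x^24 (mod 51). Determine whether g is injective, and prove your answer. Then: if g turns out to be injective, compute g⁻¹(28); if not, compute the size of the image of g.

6

g(1) = 1^24 = 1.
g(2): Repeated squaring mod 51: 2^1 ≡ 2, 2^2 ≡ 2² = 4, 2^4 ≡ 4² = 16, 2^8 ≡ 16² = 256 ≡ 1, 2^16 ≡ 1² = 1. Since 24 = 16 + 8, 2^24 ≡ 1·1: 1·1 = 1. So 2^24 ≡ 1 (mod 51).
So g(1) = g(2) = 1 while 1 ≠ 2, hence g is not injective.
Since g is not injective, we determine |image(g)|. Computing x^24 mod 51 for each x (by repeated squaring, reducing mod 51 at every step), the values g(0), g(1), …, g(50) are: 0, 1, 1, 33, 1, 16, 33, 16, 1, 18, 16, 16, 33, 1, 16, 18, 1, 34, 18, 1, 16, 18, 16, 16, 33, 1, 1, 33, 16, 16, 18, 16, 1, 18, 34, 1, 18, 16, 1, 33, 16, 16, 18, 1, 16, 33, 16, 1, 33, 1, 1.
The distinct values are {0, 1, 16, 18, 33, 34}; there are 6 of them.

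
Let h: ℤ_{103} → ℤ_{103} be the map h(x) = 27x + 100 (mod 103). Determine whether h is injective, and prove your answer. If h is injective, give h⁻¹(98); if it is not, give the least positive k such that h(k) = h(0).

19

If h(a) = h(b), then 27a ≡ 27b (mod 103). Because gcd(27, 103) = 1, we may cancel 27 to get a ≡ b (mod 103).
So h is injective.
We now compute 27⁻¹ mod 103 explicitly. Euclid's algorithm: 103 = 3·27 + 22, 27 = 1·22 + 5, 22 = 4·5 + 2, 5 = 2·2 + 1; back-substituting gives 1 = 42·27 − 11·103, so 27⁻¹ ≡ 42 (mod 103).
Since h is injective, we compute h⁻¹(98): solve 27x + 100 ≡ 98 (mod 103), i.e. 27x ≡ 101 (mod 103).
Multiplying by 27⁻¹ = 42 gives x ≡ 42·101 = 4242 = 41·103 + 19 ≡ 19 (mod 103).
Check: h(19) = 27·19 + 100 = 613 = 5·103 + 98 ≡ 98 (mod 103).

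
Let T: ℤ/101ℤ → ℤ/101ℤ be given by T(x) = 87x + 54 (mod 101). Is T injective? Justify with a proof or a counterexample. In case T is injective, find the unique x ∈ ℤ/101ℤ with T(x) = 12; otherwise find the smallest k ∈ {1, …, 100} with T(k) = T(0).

3

Suppose T(a) = T(b) in ℤ/101ℤ. Then 87a + 54 ≡ 87b + 54 (mod 101), therefore 87(a − b) ≡ 0 (mod 101).
Since gcd(87, 101) = 1, 87 is invertible modulo 101, so a − b ≡ 0 (mod 101), i.e. a = b.
So T is injective.
We now compute 87⁻¹ mod 101 explicitly. Euclid's algorithm: 101 = 1·87 + 14, 87 = 6·14 + 3, 14 = 4·3 + 2, 3 = 1·2 + 1; back-substituting gives 1 = 36·87 − 31·101, so 87⁻¹ ≡ 36 (mod 101).
Since T is injective, we find T⁻¹(12): we need 87x ≡ 12 − 54 ≡ 59 (mod 101). Using 87⁻¹ = 36: x ≡ 36·59 = 2124 = 21·101 + 3, so x = 3.
Check: T(3) = 87·3 + 54 = 315 = 3·101 + 12 ≡ 12 (mod 101).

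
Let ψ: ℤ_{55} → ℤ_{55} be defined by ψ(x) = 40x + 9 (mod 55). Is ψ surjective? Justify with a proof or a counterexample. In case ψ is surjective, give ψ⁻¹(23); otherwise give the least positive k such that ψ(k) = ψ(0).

11

Recall: ψ is surjective if every y in the codomain equals ψ(x) for some x in the domain.
Since gcd(40, 55) = 5, we have 40x ≡ 0 (mod 5) for all x, so ψ(x) ≡ 4 (mod 5).
But 0 ≢ 4 (mod 5), so 0 ∈ ℤ_{55} has no preimage. Hence ψ is not surjective.
Since ψ is not surjective, we find the least positive k with ψ(k) = ψ(0): this means 40k ≡ 0 (mod 55), i.e. 55 ∣ 40k. Since gcd(40, 55) = 5, dividing through by 5 this holds exactly when 11 ∣ 8k, and as gcd(8, 11) = 1, exactly when 11 ∣ k.
The smallest positive such k is 11.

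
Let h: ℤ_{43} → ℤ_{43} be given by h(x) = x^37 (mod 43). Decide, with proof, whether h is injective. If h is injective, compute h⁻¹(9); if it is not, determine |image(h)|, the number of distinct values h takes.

Since 43 is prime, the nonzero elements of ℤ_{43} form a cyclic group of order 42.
As gcd(37, 42) = 1, raising to the 37th power is a bijection on this group: if x_1^37 ≡ x_2^37 then (x_1x_2^{−1})^37 = 1, and the only element of order dividing gcd(37, 42) = 1 is 1, so x_1 = x_2.
With h(0) = 0 this makes h injective on all of ℤ_{43}, hence bijective (finite equal-size domain and codomain). In particular h is injective.
Since h is injective, we find the preimage of 9. The inverse of x ↦ x^37 on (ℤ_{43})^× is x ↦ x^25, because 37·25 = 925 = 22·42 + 1 ≡ 1 (mod 42) and x^{42} = 1 for x ≠ 0 (Fermat). So h⁻¹(9) = 9^25 mod 43.
Repeated squaring mod 43: 9^1 ≡ 9, 9^2 ≡ 9² = 81 ≡ 38, 9^4 ≡ 38² = 1444 ≡ 25, 9^8 ≡ 25² = 625 ≡ 23, 9^16 ≡ 23² = 529 ≡ 13. Since 25 = 16 + 8 + 1, 9^25 ≡ 13·23·9: 13·23 = 299 ≡ 41, then 41·9 = 369 ≡ 25. So 9^25 ≡ 25 (mod 43).
Hence h⁻¹(9) = 25.

25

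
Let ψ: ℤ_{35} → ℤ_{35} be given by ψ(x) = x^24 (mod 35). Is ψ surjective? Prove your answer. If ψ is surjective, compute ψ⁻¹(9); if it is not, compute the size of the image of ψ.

4

ψ(1) = 1^24 = 1.
ψ(2): Repeated squaring mod 35: 2^1 ≡ 2, 2^2 ≡ 2² = 4, 2^4 ≡ 4² = 16, 2^8 ≡ 16² = 256 ≡ 11, 2^16 ≡ 11² = 121 ≡ 16. Since 24 = 16 + 8, 2^24 ≡ 16·11: 16·11 = 176 ≡ 1. So 2^24 ≡ 1 (mod 35).
So ψ(1) = ψ(2) = 1 while 1 ≠ 2, therefore ψ is not injective.
A non-injective map from the 35-element set ℤ_{35} to itself takes at most 34 distinct values, so it cannot be surjective. Thus ψ is not surjective.
Since ψ is not surjective, we determine |image(ψ)|. Computing x^24 mod 35 for each x (by repeated squaring, reducing mod 35 at every step), the values ψ(0), ψ(1), …, ψ(34) are: 0, 1, 1, 1, 1, 15, 1, 21, 1, 1, 15, 1, 1, 1, 21, 15, 1, 1, 1, 1, 15, 21, 1, 1, 1, 15, 1, 1, 21, 1, 15, 1, 1, 1, 1.
The distinct values are {0, 1, 15, 21}; there are 4 of them.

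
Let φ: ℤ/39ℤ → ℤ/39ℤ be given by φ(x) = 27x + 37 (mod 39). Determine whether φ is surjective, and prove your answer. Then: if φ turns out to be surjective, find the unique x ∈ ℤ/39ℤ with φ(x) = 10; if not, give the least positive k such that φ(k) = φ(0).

Recall that φ is surjective if every y in the codomain equals φ(x) for some x in the domain.
Since gcd(27, 39) = 3, we have 27x ≡ 0 (mod 3) for all x, so φ(x) ≡ 1 (mod 3).
But 0 ≢ 1 (mod 3), so 0 ∈ ℤ/39ℤ has no preimage. Thus φ is not surjective.
Since φ is not surjective, we find the least positive k with φ(k) = φ(0): this means 27k ≡ 0 (mod 39), i.e. 39 ∣ 27k. Since gcd(27, 39) = 3, dividing through by 3 this holds exactly when 13 ∣ 9k, and as gcd(9, 13) = 1, exactly when 13 ∣ k.
The smallest positive such k is 13.

13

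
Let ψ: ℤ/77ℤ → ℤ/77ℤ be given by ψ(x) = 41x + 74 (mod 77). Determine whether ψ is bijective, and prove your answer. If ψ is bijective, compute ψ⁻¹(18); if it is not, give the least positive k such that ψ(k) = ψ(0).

Recall: injectivity means: for all a, b in the domain, ψ(a) = ψ(b) implies a = b.
Suppose ψ(a) = ψ(b) in ℤ/77ℤ. Then 41a + 74 ≡ 41b + 74 (mod 77), hence 41(a − b) ≡ 0 (mod 77).
Since gcd(41, 77) = 1, 41 is invertible modulo 77, thus a − b ≡ 0 (mod 77), i.e. a = b.
We now compute 41⁻¹ mod 77 explicitly. Euclid's algorithm: 77 = 1·41 + 36, 41 = 1·36 + 5, 36 = 7·5 + 1; back-substituting gives 1 = 62·41 − 33·77, so 41⁻¹ ≡ 62 (mod 77).
Then y ↦ 62(y − 74) is a two-sided inverse to ψ, so every y ∈ ℤ/77ℤ has a preimage.
Hence ψ is bijective.
Since ψ is bijective, we compute ψ⁻¹(18): solve 41x + 74 ≡ 18 (mod 77), i.e. 41x ≡ 21 (mod 77).
Multiplying by 41⁻¹ = 62 gives x ≡ 62·21 = 1302 = 16·77 + 70 ≡ 70 (mod 77).
Check: ψ(70) = 41·70 + 74 = 2944 = 38·77 + 18 ≡ 18 (mod 77).

70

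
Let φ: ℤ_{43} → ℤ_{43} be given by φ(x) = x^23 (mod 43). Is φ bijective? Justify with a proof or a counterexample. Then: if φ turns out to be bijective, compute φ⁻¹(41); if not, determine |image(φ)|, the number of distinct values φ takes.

16

Since 43 is prime, the nonzero elements of ℤ_{43} form a cyclic group of order 42.
As gcd(23, 42) = 1, raising to the 23rd power is a bijection on this group: if x_1^23 ≡ x_2^23 then (x_1x_2^{−1})^23 = 1, and the only element of order dividing gcd(23, 42) = 1 is 1, so x_1 = x_2.
With φ(0) = 0 this makes φ injective on all of ℤ_{43}, hence bijective (finite equal-size domain and codomain). In particular φ is bijective.
Since φ is bijective, we find the preimage of 41. The inverse of x ↦ x^23 on (ℤ_{43})^× is x ↦ x^11, because 23·11 = 253 = 6·42 + 1 ≡ 1 (mod 42) and x^{42} = 1 for x ≠ 0 (Fermat). So φ⁻¹(41) = 41^11 mod 43.
Repeated squaring mod 43: 41^1 ≡ 41, 41^2 ≡ 41² = 1681 ≡ 4, 41^4 ≡ 4² = 16, 41^8 ≡ 16² = 256 ≡ 41. Since 11 = 8 + 2 + 1, 41^11 ≡ 41·4·41: 41·4 = 164 ≡ 35, then 35·41 = 1435 ≡ 16. So 41^11 ≡ 16 (mod 43).
Hence φ⁻¹(41) = 16.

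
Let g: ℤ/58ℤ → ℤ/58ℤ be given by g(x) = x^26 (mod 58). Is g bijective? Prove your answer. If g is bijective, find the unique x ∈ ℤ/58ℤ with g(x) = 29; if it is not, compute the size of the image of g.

30

g(28): Repeated squaring mod 58: 28^1 ≡ 28, 28^2 ≡ 28² = 784 ≡ 30, 28^4 ≡ 30² = 900 ≡ 30, 28^8 ≡ 30² = 900 ≡ 30, 28^16 ≡ 30² = 900 ≡ 30. Since 26 = 16 + 8 + 2, 28^26 ≡ 30·30·30: 30·30 = 900 ≡ 30, then 30·30 = 900 ≡ 30. So 28^26 ≡ 30 (mod 58).
g(30): Repeated squaring mod 58: 30^1 ≡ 30, 30^2 ≡ 30² = 900 ≡ 30, 30^4 ≡ 30² = 900 ≡ 30, 30^8 ≡ 30² = 900 ≡ 30, 30^16 ≡ 30² = 900 ≡ 30. Since 26 = 16 + 8 + 2, 30^26 ≡ 30·30·30: 30·30 = 900 ≡ 30, then 30·30 = 900 ≡ 30. So 30^26 ≡ 30 (mod 58).
So g(28) = g(30) = 30 while 28 ≠ 30, hence g is not injective, hence not bijective.
Since g is not bijective, we determine |image(g)|. Computing x^26 mod 58 for each x (by repeated squaring, reducing mod 58 at every step), the values g(0), g(1), …, g(57) are: 0, 1, 22, 13, 20, 7, 54, 45, 34, 53, 38, 35, 28, 23, 4, 33, 52, 57, 6, 9, 24, 5, 16, 25, 36, 49, 42, 51, 30, 29, 30, 51, 42, 49, 36, 25, 16, 5, 24, 9, 6, 57, 52, 33, 4, 23, 28, 35, 38, 53, 34, 45, 54, 7, 20, 13, 22, 1.
The distinct values are {0, 1, 4, 5, 6, 7, 9, 13, 16, 20, 22, 23, 24, 25, 28, 29, 30, 33, 34, 35, 36, 38, 42, 45, 49, 51, 52, 53, 54, 57}; there are 30 of them.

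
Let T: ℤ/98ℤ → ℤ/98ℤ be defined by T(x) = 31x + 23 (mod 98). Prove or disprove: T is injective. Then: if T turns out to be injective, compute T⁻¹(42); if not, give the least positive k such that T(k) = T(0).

67

By definition, T is injective if T(a) = T(b) implies a = b.
If T(a) = T(b), then 31a ≡ 31b (mod 98). Because gcd(31, 98) = 1, we may cancel 31 to get a ≡ b (mod 98).
Thus T is injective.
We now compute 31⁻¹ mod 98 explicitly. Euclid's algorithm: 98 = 3·31 + 5, 31 = 6·5 + 1; back-substituting gives 1 = 19·31 − 6·98, so 31⁻¹ ≡ 19 (mod 98).
Since T is injective, we find T⁻¹(42): we need 31x ≡ 42 − 23 ≡ 19 (mod 98). Using 31⁻¹ = 19: x ≡ 19·19 = 361 = 3·98 + 67, so x = 67.
Check: T(67) = 31·67 + 23 = 2100 = 21·98 + 42 ≡ 42 (mod 98).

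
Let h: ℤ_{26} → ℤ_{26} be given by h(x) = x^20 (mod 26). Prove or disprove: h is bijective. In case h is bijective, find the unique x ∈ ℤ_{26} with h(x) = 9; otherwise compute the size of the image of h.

8

h(1) = 1^20 = 1.
h(5): Repeated squaring mod 26: 5^1 ≡ 5, 5^2 ≡ 5² = 25, 5^4 ≡ 25² = 625 ≡ 1, 5^8 ≡ 1² = 1, 5^16 ≡ 1² = 1. Since 20 = 16 + 4, 5^20 ≡ 1·1: 1·1 = 1. So 5^20 ≡ 1 (mod 26).
So h(1) = h(5) = 1 while 1 ≠ 5, thus h is not injective, hence not bijective.
Since h is not bijective, we determine |image(h)|. Computing x^20 mod 26 for each x (by repeated squaring, reducing mod 26 at every step), the values h(0), h(1), …, h(25) are: 0, 1, 22, 9, 16, 1, 16, 3, 14, 3, 22, 9, 14, 13, 14, 9, 22, 3, 14, 3, 16, 1, 16, 9, 22, 1.
The distinct values are {0, 1, 3, 9, 13, 14, 16, 22}; there are 8 of them.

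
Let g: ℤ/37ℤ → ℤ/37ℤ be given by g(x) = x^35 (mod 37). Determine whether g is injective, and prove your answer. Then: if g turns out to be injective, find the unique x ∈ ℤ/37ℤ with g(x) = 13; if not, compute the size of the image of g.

20

Since 37 is prime, the nonzero elements of ℤ/37ℤ form a cyclic group of order 36.
As gcd(35, 36) = 1, raising to the 35th power is a bijection on this group: if x_1^35 ≡ x_2^35 then (x_1x_2^{−1})^35 = 1, and the only element of order dividing gcd(35, 36) = 1 is 1, so x_1 = x_2.
With g(0) = 0 this makes g injective on all of ℤ/37ℤ, hence bijective (finite equal-size domain and codomain). In particular g is injective.
Since g is injective, we find the preimage of 13. The inverse of x ↦ x^35 on (ℤ/37ℤ)^× is x ↦ x^35, because 35·35 = 1225 = 34·36 + 1 ≡ 1 (mod 36) and x^{36} = 1 for x ≠ 0 (Fermat). So g⁻¹(13) = 13^35 mod 37.
Repeated squaring mod 37: 13^1 ≡ 13, 13^2 ≡ 13² = 169 ≡ 21, 13^4 ≡ 21² = 441 ≡ 34, 13^8 ≡ 34² = 1156 ≡ 9, 13^16 ≡ 9² = 81 ≡ 7, 13^32 ≡ 7² = 49 ≡ 12. Since 35 = 32 + 2 + 1, 13^35 ≡ 12·21·13: 12·21 = 252 ≡ 30, then 30·13 = 390 ≡ 20. So 13^35 ≡ 20 (mod 37).
Hence g⁻¹(13) = 20.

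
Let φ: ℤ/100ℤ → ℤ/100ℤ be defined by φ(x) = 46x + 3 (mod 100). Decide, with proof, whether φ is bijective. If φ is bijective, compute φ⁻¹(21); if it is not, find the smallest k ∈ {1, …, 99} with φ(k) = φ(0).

50

We have gcd(46, 100) = 2 > 1. Taking s = 0 and t = 50: φ(0) = 3 and φ(50) = 46·50 + 3 = 2303 ≡ 3 (mod 100).
So φ(0) = φ(50) while 0 ≠ 50, hence φ is not injective, hence not bijective.
Since φ is not bijective, we find the least positive k with φ(k) = φ(0): this means 46k ≡ 0 (mod 100), i.e. 100 ∣ 46k. Since gcd(46, 100) = 2, dividing through by 2 this holds exactly when 50 ∣ 23k, and as gcd(23, 50) = 1, exactly when 50 ∣ k.
The smallest positive such k is 50.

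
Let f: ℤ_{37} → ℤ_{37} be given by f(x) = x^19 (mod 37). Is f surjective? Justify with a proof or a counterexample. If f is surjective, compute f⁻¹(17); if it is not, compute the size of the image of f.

Since 37 is prime, the nonzero elements of ℤ_{37} form a cyclic group of order 36.
As gcd(19, 36) = 1, raising to the 19th power is a bijection on this group: if a^19 ≡ b^19 then (ab^{−1})^19 = 1, and the only element of order dividing gcd(19, 36) = 1 is 1, so a = b.
With f(0) = 0 this makes f injective on all of ℤ_{37}, hence bijective (finite equal-size domain and codomain). In particular f is surjective.
Since f is surjective, we find the preimage of 17. The inverse of x ↦ x^19 on (ℤ_{37})^× is x ↦ x^19, because 19·19 = 361 = 10·36 + 1 ≡ 1 (mod 36) and x^{36} = 1 for x ≠ 0 (Fermat). So f⁻¹(17) = 17^19 mod 37.
Repeated squaring mod 37: 17^1 ≡ 17, 17^2 ≡ 17² = 289 ≡ 30, 17^4 ≡ 30² = 900 ≡ 12, 17^8 ≡ 12² = 144 ≡ 33, 17^16 ≡ 33² = 1089 ≡ 16. Since 19 = 16 + 2 + 1, 17^19 ≡ 16·30·17: 16·30 = 480 ≡ 36, then 36·17 = 612 ≡ 20. So 17^19 ≡ 20 (mod 37).
Hence f⁻¹(17) = 20.

20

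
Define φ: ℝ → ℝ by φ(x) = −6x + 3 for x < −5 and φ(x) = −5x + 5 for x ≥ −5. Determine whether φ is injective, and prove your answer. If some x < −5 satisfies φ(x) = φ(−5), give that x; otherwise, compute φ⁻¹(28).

-23/5

Both pieces are strictly decreasing (slopes −6 and −5), so each is injective on its own interval.
The left piece maps (−∞, −5) onto (33, ∞); the right piece maps [−5, ∞) onto (−∞, 30].
These images are disjoint, so no value is attained by both pieces. Therefore φ is injective.
Because the two images are disjoint, no x < −5 has φ(x) = φ(−5), so we compute φ⁻¹(28): 28 lies in (−∞, 30], so solve −5x + 5 = 28: x = (28 − 5)/(−5) = −23/5.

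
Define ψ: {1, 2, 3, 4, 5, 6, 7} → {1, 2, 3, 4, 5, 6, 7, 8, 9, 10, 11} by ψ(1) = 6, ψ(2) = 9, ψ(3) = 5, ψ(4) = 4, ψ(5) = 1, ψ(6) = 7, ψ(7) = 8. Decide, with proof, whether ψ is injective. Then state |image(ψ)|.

The values ψ(1), …, ψ(7) are 6, 9, 5, 4, 1, 7, 8 — all distinct.
So ψ(u) = ψ(v) only when u = v, and ψ is injective.
The image of ψ is {1, 4, 5, 6, 7, 8, 9}, which has 7 elements.

7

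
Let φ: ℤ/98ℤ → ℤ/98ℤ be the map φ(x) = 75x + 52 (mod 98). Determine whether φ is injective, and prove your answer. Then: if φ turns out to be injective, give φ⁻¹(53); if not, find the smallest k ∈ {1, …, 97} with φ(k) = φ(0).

If φ(u) = φ(v), then 75u ≡ 75v (mod 98). Because gcd(75, 98) = 1, we may cancel 75 to get u ≡ v (mod 98).
Hence φ is injective.
We now compute 75⁻¹ mod 98 explicitly. Euclid's algorithm: 98 = 1·75 + 23, 75 = 3·23 + 6, 23 = 3·6 + 5, 6 = 1·5 + 1; back-substituting gives 1 = 17·75 − 13·98, so 75⁻¹ ≡ 17 (mod 98).
Since φ is injective, we compute φ⁻¹(53): solve 75x + 52 ≡ 53 (mod 98), i.e. 75x ≡ 1 (mod 98).
Multiplying by 75⁻¹ = 17 gives x ≡ 17·1 = 17 ≡ 17 (mod 98).
Check: φ(17) = 75·17 + 52 = 1327 = 13·98 + 53 ≡ 53 (mod 98).

17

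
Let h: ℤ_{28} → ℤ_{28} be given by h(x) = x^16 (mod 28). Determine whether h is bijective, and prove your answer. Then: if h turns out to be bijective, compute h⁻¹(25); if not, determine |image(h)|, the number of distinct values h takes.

h(6): Repeated squaring mod 28: 6^1 ≡ 6, 6^2 ≡ 6² = 36 ≡ 8, 6^4 ≡ 8² = 64 ≡ 8, 6^8 ≡ 8² = 64 ≡ 8, 6^16 ≡ 8² = 64 ≡ 8. So 6^16 ≡ 8 (mod 28).
h(8): Repeated squaring mod 28: 8^1 ≡ 8, 8^2 ≡ 8² = 64 ≡ 8, 8^4 ≡ 8² = 64 ≡ 8, 8^8 ≡ 8² = 64 ≡ 8, 8^16 ≡ 8² = 64 ≡ 8. So 8^16 ≡ 8 (mod 28).
So h(6) = h(8) = 8 while 6 ≠ 8, therefore h is not injective, hence not bijective.
Since h is not bijective, we determine |image(h)|. Computing x^16 mod 28 for each x (by repeated squaring, reducing mod 28 at every step), the values h(0), h(1), …, h(27) are: 0, 1, 16, 25, 4, 9, 8, 21, 8, 9, 4, 25, 16, 1, 0, 1, 16, 25, 4, 9, 8, 21, 8, 9, 4, 25, 16, 1.
The distinct values are {0, 1, 4, 8, 9, 16, 21, 25}; there are 8 of them.

8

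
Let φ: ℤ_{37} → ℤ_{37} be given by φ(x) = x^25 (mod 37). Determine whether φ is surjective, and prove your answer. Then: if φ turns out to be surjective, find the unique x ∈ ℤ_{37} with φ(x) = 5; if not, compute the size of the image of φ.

13

Since 37 is prime, the nonzero elements of ℤ_{37} form a cyclic group of order 36.
As gcd(25, 36) = 1, raising to the 25th power is a bijection on this group: if s^25 ≡ t^25 then (st^{−1})^25 = 1, and the only element of order dividing gcd(25, 36) = 1 is 1, so s = t.
With φ(0) = 0 this makes φ injective on all of ℤ_{37}, hence bijective (finite equal-size domain and codomain). In particular φ is surjective.
Since φ is surjective, we find the preimage of 5. The inverse of x ↦ x^25 on (ℤ_{37})^× is x ↦ x^13, because 25·13 = 325 = 9·36 + 1 ≡ 1 (mod 36) and x^{36} = 1 for x ≠ 0 (Fermat). So φ⁻¹(5) = 5^13 mod 37.
Repeated squaring mod 37: 5^1 ≡ 5, 5^2 ≡ 5² = 25, 5^4 ≡ 25² = 625 ≡ 33, 5^8 ≡ 33² = 1089 ≡ 16. Since 13 = 8 + 4 + 1, 5^13 ≡ 16·33·5: 16·33 = 528 ≡ 10, then 10·5 = 50 ≡ 13. So 5^13 ≡ 13 (mod 37).
Hence φ⁻¹(5) = 13.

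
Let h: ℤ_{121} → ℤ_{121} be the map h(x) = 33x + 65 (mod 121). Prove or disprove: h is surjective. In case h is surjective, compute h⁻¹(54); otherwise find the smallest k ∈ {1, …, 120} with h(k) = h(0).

11

Since gcd(33, 121) = 11, we have 33x ≡ 0 (mod 11) for all x, so h(x) ≡ 10 (mod 11).
But 0 ≢ 10 (mod 11), so 0 ∈ ℤ_{121} has no preimage. Therefore h is not surjective.
Since h is not surjective, we find the least positive k with h(k) = h(0): this means 33k ≡ 0 (mod 121), i.e. 121 ∣ 33k. Since gcd(33, 121) = 11, dividing through by 11 this holds exactly when 11 ∣ 3k, and as gcd(3, 11) = 1, exactly when 11 ∣ k.
The smallest positive such k is 11.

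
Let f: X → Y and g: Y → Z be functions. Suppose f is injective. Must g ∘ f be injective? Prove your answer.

No. Take X = Y = Z = {0, 1}, f = identity (injective), and g(x) = 0 for every x.
Then (g ∘ f)(0) = 0 = (g ∘ f)(1) with 0 ≠ 1, so g ∘ f is not injective.

not injective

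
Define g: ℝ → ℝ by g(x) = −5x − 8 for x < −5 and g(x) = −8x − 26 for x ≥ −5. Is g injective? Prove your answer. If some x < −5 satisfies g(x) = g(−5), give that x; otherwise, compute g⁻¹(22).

-6

Both pieces are strictly decreasing (slopes −5 and −8), so each is injective on its own interval.
The left piece maps (−∞, −5) onto (17, ∞); the right piece maps [−5, ∞) onto (−∞, 14].
These images are disjoint, so no value is attained by both pieces. So g is injective.
Because the two images are disjoint, no x < −5 has g(x) = g(−5), so we compute g⁻¹(22): 22 lies in (17, ∞), so solve −5x − 8 = 22: x = (22 + 8)/(−5) = −6.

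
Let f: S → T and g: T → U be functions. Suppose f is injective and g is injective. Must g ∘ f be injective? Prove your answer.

injective

Suppose (g ∘ f)(u) = (g ∘ f)(v), i.e. g(f(u)) = g(f(v)).
Since g is injective, f(u) = f(v). Since f is injective, u = v. Hence g ∘ f is injective.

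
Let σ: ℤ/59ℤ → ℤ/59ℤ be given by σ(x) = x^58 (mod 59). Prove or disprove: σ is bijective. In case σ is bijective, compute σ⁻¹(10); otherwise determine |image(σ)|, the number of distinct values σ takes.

σ(1) = 1^58 = 1.
σ(2): Repeated squaring mod 59: 2^1 ≡ 2, 2^2 ≡ 2² = 4, 2^4 ≡ 4² = 16, 2^8 ≡ 16² = 256 ≡ 20, 2^16 ≡ 20² = 400 ≡ 46, 2^32 ≡ 46² = 2116 ≡ 51. Since 58 = 32 + 16 + 8 + 2, 2^58 ≡ 51·46·20·4: 51·46 = 2346 ≡ 45, then 45·20 = 900 ≡ 15, then 15·4 = 60 ≡ 1. So 2^58 ≡ 1 (mod 59).
So σ(1) = σ(2) = 1 while 1 ≠ 2, hence σ is not injective, hence not bijective.
Since σ is not bijective, we determine |image(σ)|. Computing x^58 mod 59 for each x (by repeated squaring, reducing mod 59 at every step), the values σ(0), σ(1), …, σ(58) are: 0, 1, 1, 1, 1, 1, 1, 1, 1, 1, 1, 1, 1, 1, 1, 1, 1, 1, 1, 1, 1, 1, 1, 1, 1, 1, 1, 1, 1, 1, 1, 1, 1, 1, 1, 1, 1, 1, 1, 1, 1, 1, 1, 1, 1, 1, 1, 1, 1, 1, 1, 1, 1, 1, 1, 1, 1, 1, 1.
The distinct values are {0, 1}; there are 2 of them.

2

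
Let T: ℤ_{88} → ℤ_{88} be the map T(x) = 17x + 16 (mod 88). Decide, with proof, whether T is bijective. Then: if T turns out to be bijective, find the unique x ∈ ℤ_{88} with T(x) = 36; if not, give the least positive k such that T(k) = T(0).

84

Suppose T(s) = T(t) in ℤ_{88}. Then 17s + 16 ≡ 17t + 16 (mod 88), thus 17(s − t) ≡ 0 (mod 88).
Since gcd(17, 88) = 1, 17 is invertible modulo 88, thus s − t ≡ 0 (mod 88), i.e. s = t.
We now compute 17⁻¹ mod 88 explicitly. Euclid's algorithm: 88 = 5·17 + 3, 17 = 5·3 + 2, 3 = 1·2 + 1; back-substituting gives 1 = 57·17 − 11·88, so 17⁻¹ ≡ 57 (mod 88).
Then y ↦ 57(y − 16) is a two-sided inverse to T, so every y ∈ ℤ_{88} has a preimage.
Thus T is bijective.
Since T is bijective, we find T⁻¹(36): we need 17x ≡ 36 − 16 ≡ 20 (mod 88). Using 17⁻¹ = 57: x ≡ 57·20 = 1140 = 12·88 + 84, so x = 84.
Check: T(84) = 17·84 + 16 = 1444 = 16·88 + 36 ≡ 36 (mod 88).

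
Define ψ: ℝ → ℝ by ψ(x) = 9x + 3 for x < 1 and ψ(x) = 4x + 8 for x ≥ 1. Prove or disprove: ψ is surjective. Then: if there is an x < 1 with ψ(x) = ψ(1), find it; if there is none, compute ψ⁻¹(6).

1/3

Both pieces are strictly increasing (slopes 9 and 4), so each is injective on its own interval.
The left piece maps (−∞, 1) onto (−∞, 12); the right piece maps [1, ∞) onto [12, ∞).
These images together cover ℝ, so ψ is surjective.
Because the two images are disjoint, no x < 1 has ψ(x) = ψ(1), so we compute ψ⁻¹(6): 6 lies in (−∞, 12), so solve 9x + 3 = 6: x = (6 − 3)/9 = 1/3.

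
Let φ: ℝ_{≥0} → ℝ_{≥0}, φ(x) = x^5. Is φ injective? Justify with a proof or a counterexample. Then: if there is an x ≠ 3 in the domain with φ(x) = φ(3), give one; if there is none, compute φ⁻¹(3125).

On ℝ_{≥0}, x ↦ x^5 is strictly increasing, so φ(x_1) = φ(x_2) forces x_1 = x_2. Hence φ is injective.
Since x ↦ x^5 is strictly increasing on ℝ_{≥0}, it is injective there, so no x ≠ 3 in the domain has φ(x) = φ(3). We therefore compute φ⁻¹(3125) = 3125^{1/5} = 5 (indeed 5^5 = 3125).

5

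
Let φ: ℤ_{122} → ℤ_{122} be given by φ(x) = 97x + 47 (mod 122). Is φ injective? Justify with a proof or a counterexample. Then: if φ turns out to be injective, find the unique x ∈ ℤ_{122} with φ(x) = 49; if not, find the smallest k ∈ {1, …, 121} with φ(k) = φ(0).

Suppose φ(s) = φ(t) in ℤ_{122}. Then 97s + 47 ≡ 97t + 47 (mod 122), thus 97(s − t) ≡ 0 (mod 122).
Since gcd(97, 122) = 1, 97 is invertible modulo 122, so s − t ≡ 0 (mod 122), i.e. s = t.
Thus φ is injective.
We now compute 97⁻¹ mod 122 explicitly. Euclid's algorithm: 122 = 1·97 + 25, 97 = 3·25 + 22, 25 = 1·22 + 3, 22 = 7·3 + 1; back-substituting gives 1 = 39·97 − 31·122, so 97⁻¹ ≡ 39 (mod 122).
Since φ is injective, we find φ⁻¹(49): we need 97x ≡ 49 − 47 ≡ 2 (mod 122). Using 97⁻¹ = 39: x ≡ 39·2 = 78, so x = 78.
Check: φ(78) = 97·78 + 47 = 7613 = 62·122 + 49 ≡ 49 (mod 122).

78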